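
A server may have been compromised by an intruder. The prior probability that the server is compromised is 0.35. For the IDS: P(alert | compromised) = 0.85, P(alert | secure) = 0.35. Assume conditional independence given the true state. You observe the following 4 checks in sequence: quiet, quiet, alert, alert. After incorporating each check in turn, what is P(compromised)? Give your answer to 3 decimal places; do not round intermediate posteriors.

After 'quiet': P(compromised) = 0.15·0.3500 / (0.15·0.3500 + 0.65·0.6500) ≈ 0.1105
After 'quiet': P(compromised) = 0.15·0.1105 / (0.15·0.1105 + 0.65·0.8895) ≈ 0.0279
After 'alert': P(compromised) = 0.85·0.0279 / (0.85·0.0279 + 0.35·0.9721) ≈ 0.0651
After 'alert': P(compromised) = 0.85·0.0651 / (0.85·0.0651 + 0.35·0.9349) ≈ 0.1447

0.145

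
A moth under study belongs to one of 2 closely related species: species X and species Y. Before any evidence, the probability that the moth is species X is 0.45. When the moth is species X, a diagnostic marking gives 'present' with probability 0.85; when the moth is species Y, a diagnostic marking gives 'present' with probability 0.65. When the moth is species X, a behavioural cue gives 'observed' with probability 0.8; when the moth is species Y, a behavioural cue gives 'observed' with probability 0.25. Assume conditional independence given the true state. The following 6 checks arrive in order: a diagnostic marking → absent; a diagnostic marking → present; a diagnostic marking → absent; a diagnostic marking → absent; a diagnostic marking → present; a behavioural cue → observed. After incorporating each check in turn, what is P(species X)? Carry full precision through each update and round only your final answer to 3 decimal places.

0.261

After a diagnostic marking='absent': P(species X) = 0.15·0.4500 / (0.15·0.4500 + 0.35·0.5500) ≈ 0.2596
After a diagnostic marking='present': P(species X) = 0.85·0.2596 / (0.85·0.2596 + 0.65·0.7404) ≈ 0.3144
After a diagnostic marking='absent': P(species X) = 0.15·0.3144 / (0.15·0.3144 + 0.35·0.6856) ≈ 0.1642
After a diagnostic marking='absent': P(species X) = 0.15·0.1642 / (0.15·0.1642 + 0.35·0.8358) ≈ 0.0777
After a diagnostic marking='present': P(species X) = 0.85·0.0777 / (0.85·0.0777 + 0.65·0.9223) ≈ 0.0992
After a behavioural cue='observed': P(species X) = 0.8·0.0992 / (0.8·0.0992 + 0.25·0.9008) ≈ 0.2606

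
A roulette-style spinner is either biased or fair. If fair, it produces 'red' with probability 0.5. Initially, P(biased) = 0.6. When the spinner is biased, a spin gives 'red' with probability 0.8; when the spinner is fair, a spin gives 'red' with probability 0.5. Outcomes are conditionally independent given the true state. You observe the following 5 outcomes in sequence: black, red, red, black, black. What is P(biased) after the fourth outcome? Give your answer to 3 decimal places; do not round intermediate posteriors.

Apply Bayes' rule sequentially, carrying P(biased) forward.
After 'black': P(biased) = 0.2·0.6000 / (0.2·0.6000 + 0.5·0.4000) ≈ 0.3750
After 'red': P(biased) = 0.8·0.3750 / (0.8·0.3750 + 0.5·0.6250) ≈ 0.4898
After 'red': P(biased) = 0.8·0.4898 / (0.8·0.4898 + 0.5·0.5102) ≈ 0.6057
After 'black': P(biased) = 0.2·0.6057 / (0.2·0.6057 + 0.5·0.3943) ≈ 0.3806

0.381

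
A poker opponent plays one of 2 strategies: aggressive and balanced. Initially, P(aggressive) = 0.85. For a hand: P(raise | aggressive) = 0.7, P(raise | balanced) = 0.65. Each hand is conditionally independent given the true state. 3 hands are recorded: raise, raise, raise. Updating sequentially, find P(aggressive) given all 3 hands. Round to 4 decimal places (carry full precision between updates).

After 'raise': P(aggressive) = 0.7·0.8500 / (0.7·0.8500 + 0.65·0.1500) ≈ 0.8592
After 'raise': P(aggressive) = 0.7·0.8592 / (0.7·0.8592 + 0.65·0.1408) ≈ 0.8679
After 'raise': P(aggressive) = 0.7·0.8679 / (0.7·0.8679 + 0.65·0.1321) ≈ 0.8762

0.8762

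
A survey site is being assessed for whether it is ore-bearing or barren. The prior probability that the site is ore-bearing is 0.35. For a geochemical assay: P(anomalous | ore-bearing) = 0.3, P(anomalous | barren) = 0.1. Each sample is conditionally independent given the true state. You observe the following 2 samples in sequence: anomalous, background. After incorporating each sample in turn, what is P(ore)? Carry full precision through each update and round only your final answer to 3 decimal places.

After 'anomalous': P(ore) = 0.3·0.3500 / (0.3·0.3500 + 0.1·0.6500) ≈ 0.6176
After 'background': P(ore) = 0.7·0.6176 / (0.7·0.6176 + 0.9·0.3824) ≈ 0.5568

0.557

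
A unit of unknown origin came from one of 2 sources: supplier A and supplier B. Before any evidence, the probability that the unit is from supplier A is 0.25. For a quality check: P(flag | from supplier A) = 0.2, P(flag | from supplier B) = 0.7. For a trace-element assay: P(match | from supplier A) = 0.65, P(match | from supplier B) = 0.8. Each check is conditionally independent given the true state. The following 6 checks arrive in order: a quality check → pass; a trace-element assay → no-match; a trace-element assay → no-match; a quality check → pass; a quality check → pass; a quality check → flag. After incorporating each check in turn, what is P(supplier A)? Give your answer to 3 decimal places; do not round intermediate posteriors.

0.847

After a quality check='pass': P(supplier A) = 0.8·0.2500 / (0.8·0.2500 + 0.3·0.7500) ≈ 0.4706
After a trace-element assay='no-match': P(supplier A) = 0.35·0.4706 / (0.35·0.4706 + 0.2·0.5294) ≈ 0.6087
After a trace-element assay='no-match': P(supplier A) = 0.35·0.6087 / (0.35·0.6087 + 0.2·0.3913) ≈ 0.7313
After a quality check='pass': P(supplier A) = 0.8·0.7313 / (0.8·0.7313 + 0.3·0.2687) ≈ 0.8789
After a quality check='pass': P(supplier A) = 0.8·0.8789 / (0.8·0.8789 + 0.3·0.1211) ≈ 0.9509
After a quality check='flag': P(supplier A) = 0.2·0.9509 / (0.2·0.9509 + 0.7·0.0491) ≈ 0.8469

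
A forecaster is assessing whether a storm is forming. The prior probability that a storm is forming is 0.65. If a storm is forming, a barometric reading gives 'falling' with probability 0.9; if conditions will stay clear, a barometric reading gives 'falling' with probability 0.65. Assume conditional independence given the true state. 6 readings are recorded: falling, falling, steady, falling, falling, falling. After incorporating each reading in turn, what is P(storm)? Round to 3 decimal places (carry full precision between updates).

After 'falling': P(storm) = 0.9·0.6500 / (0.9·0.6500 + 0.65·0.3500) ≈ 0.7200
After 'falling': P(storm) = 0.9·0.7200 / (0.9·0.7200 + 0.65·0.2800) ≈ 0.7807
After 'steady': P(storm) = 0.1·0.7807 / (0.1·0.7807 + 0.35·0.2193) ≈ 0.5043
After 'falling': P(storm) = 0.9·0.5043 / (0.9·0.5043 + 0.65·0.4957) ≈ 0.5848
After 'falling': P(storm) = 0.9·0.5848 / (0.9·0.5848 + 0.65·0.4152) ≈ 0.6610
After 'falling': P(storm) = 0.9·0.6610 / (0.9·0.6610 + 0.65·0.3390) ≈ 0.7298

0.730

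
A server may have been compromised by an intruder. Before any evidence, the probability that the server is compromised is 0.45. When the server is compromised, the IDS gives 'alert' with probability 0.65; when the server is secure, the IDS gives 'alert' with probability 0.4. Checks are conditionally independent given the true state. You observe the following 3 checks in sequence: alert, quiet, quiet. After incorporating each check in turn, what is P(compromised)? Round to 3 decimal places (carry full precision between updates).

0.311

Apply Bayes' rule sequentially, carrying P(compromised) forward.
After 'alert': P(compromised) = 0.65·0.4500 / (0.65·0.4500 + 0.4·0.5500) ≈ 0.5707
After 'quiet': P(compromised) = 0.35·0.5707 / (0.35·0.5707 + 0.6·0.4293) ≈ 0.4368
After 'quiet': P(compromised) = 0.35·0.4368 / (0.35·0.4368 + 0.6·0.5632) ≈ 0.3115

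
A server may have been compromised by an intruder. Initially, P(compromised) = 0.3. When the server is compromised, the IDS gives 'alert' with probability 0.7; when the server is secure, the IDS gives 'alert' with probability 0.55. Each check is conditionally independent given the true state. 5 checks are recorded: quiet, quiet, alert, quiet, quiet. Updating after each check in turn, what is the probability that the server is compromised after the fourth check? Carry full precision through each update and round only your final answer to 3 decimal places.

After 'quiet': P(compromised) = 0.3·0.3000 / (0.3·0.3000 + 0.45·0.7000) ≈ 0.2222
After 'quiet': P(compromised) = 0.3·0.2222 / (0.3·0.2222 + 0.45·0.7778) ≈ 0.1600
After 'alert': P(compromised) = 0.7·0.1600 / (0.7·0.1600 + 0.55·0.8400) ≈ 0.1951
After 'quiet': P(compromised) = 0.3·0.1951 / (0.3·0.1951 + 0.45·0.8049) ≈ 0.1391

0.139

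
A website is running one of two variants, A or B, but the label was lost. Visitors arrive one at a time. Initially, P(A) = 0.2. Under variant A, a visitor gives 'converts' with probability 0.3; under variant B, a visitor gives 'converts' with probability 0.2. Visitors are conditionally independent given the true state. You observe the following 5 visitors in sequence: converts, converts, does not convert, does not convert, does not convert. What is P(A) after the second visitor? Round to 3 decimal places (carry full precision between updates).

Each posterior becomes the prior for the next update.
After 'converts': P(A) = 0.3·0.2000 / (0.3·0.2000 + 0.2·0.8000) ≈ 0.2727
After 'converts': P(A) = 0.3·0.2727 / (0.3·0.2727 + 0.2·0.7273) ≈ 0.3600

0.360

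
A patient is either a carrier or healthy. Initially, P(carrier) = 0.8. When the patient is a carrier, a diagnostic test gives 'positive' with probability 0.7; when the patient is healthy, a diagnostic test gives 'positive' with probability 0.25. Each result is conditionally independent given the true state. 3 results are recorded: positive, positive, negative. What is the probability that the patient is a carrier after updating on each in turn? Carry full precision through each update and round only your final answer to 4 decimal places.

0.9262

After 'positive': P(carrier) = 0.7·0.8000 / (0.7·0.8000 + 0.25·0.2000) ≈ 0.9180
After 'positive': P(carrier) = 0.7·0.9180 / (0.7·0.9180 + 0.25·0.0820) ≈ 0.9691
After 'negative': P(carrier) = 0.3·0.9691 / (0.3·0.9691 + 0.75·0.0309) ≈ 0.9262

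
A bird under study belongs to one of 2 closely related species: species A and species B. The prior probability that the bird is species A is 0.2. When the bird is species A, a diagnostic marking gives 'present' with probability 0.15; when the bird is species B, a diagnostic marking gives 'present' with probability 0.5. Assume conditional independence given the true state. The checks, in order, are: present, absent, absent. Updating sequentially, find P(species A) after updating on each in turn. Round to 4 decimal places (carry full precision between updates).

0.1781

After 'present': P(species A) = 0.15·0.2000 / (0.15·0.2000 + 0.5·0.8000) ≈ 0.0698
After 'absent': P(species A) = 0.85·0.0698 / (0.85·0.0698 + 0.5·0.9302) ≈ 0.1131
After 'absent': P(species A) = 0.85·0.1131 / (0.85·0.1131 + 0.5·0.8869) ≈ 0.1781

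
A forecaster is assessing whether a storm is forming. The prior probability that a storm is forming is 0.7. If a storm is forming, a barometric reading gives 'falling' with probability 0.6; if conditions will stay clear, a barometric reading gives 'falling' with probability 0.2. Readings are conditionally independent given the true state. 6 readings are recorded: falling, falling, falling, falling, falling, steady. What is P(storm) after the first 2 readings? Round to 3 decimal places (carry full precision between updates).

After 'falling': P(storm) = 0.6·0.7000 / (0.6·0.7000 + 0.2·0.3000) ≈ 0.8750
After 'falling': P(storm) = 0.6·0.8750 / (0.6·0.8750 + 0.2·0.1250) ≈ 0.9545

0.955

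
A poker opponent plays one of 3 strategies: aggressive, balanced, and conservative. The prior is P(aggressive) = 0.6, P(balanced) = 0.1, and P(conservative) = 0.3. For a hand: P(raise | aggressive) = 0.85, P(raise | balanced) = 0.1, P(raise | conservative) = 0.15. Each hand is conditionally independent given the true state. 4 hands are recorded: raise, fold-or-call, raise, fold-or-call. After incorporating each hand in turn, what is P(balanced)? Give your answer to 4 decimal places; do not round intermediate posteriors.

Apply Bayes' rule sequentially, carrying P(balanced) forward.
After 'raise': normaliser = 0.85·0.6000 + 0.1·0.1000 + 0.15·0.3000; P(aggressive) ≈ 0.9027, P(balanced) ≈ 0.0177, P(conservative) ≈ 0.0796
After 'fold-or-call': normaliser = 0.15·0.9027 + 0.9·0.0177 + 0.85·0.0796; P(aggressive) ≈ 0.6182, P(balanced) ≈ 0.0727, P(conservative) ≈ 0.3091
After 'raise': normaliser = 0.85·0.6182 + 0.1·0.0727 + 0.15·0.3091; P(aggressive) ≈ 0.9074, P(balanced) ≈ 0.0126, P(conservative) ≈ 0.0801
After 'fold-or-call': normaliser = 0.15·0.9074 + 0.9·0.0126 + 0.85·0.0801; P(aggressive) ≈ 0.6317, P(balanced) ≈ 0.0525, P(conservative) ≈ 0.3158

0.0525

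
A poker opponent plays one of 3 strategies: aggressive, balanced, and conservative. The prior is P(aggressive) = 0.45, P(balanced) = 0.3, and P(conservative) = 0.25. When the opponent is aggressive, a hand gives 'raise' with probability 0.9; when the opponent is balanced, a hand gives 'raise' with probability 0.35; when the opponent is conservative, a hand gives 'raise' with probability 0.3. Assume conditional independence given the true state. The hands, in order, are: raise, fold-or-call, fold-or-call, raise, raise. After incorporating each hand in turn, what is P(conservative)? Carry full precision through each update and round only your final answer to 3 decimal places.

After 'raise': normaliser = 0.9·0.4500 + 0.35·0.3000 + 0.3·0.2500; P(aggressive) ≈ 0.6923, P(balanced) ≈ 0.1795, P(conservative) ≈ 0.1282
After 'fold-or-call': normaliser = 0.1·0.6923 + 0.65·0.1795 + 0.7·0.1282; P(aggressive) ≈ 0.2512, P(balanced) ≈ 0.4233, P(conservative) ≈ 0.3256
After 'fold-or-call': normaliser = 0.1·0.2512 + 0.65·0.4233 + 0.7·0.3256; P(aggressive) ≈ 0.0476, P(balanced) ≈ 0.5209, P(conservative) ≈ 0.4315
After 'raise': normaliser = 0.9·0.0476 + 0.35·0.5209 + 0.3·0.4315; P(aggressive) ≈ 0.1207, P(balanced) ≈ 0.5142, P(conservative) ≈ 0.3651
After 'raise': normaliser = 0.9·0.1207 + 0.35·0.5142 + 0.3·0.3651; P(aggressive) ≈ 0.2729, P(balanced) ≈ 0.4520, P(conservative) ≈ 0.2751

0.275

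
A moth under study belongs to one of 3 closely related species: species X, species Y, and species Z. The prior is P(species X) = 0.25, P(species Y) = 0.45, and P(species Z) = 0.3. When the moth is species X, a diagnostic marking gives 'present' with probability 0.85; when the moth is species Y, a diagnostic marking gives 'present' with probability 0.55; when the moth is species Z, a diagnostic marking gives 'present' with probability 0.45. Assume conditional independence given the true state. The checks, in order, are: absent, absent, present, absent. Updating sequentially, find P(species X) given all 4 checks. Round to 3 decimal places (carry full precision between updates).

0.016

After 'absent': normaliser = 0.15·0.2500 + 0.45·0.4500 + 0.55·0.3000; P(species X) ≈ 0.0926, P(species Y) ≈ 0.5000, P(species Z) ≈ 0.4074
After 'absent': normaliser = 0.15·0.0926 + 0.45·0.5000 + 0.55·0.4074; P(species X) ≈ 0.0300, P(species Y) ≈ 0.4860, P(species Z) ≈ 0.4840
After 'present': normaliser = 0.85·0.0300 + 0.55·0.4860 + 0.45·0.4840; P(species X) ≈ 0.0499, P(species Y) ≈ 0.5235, P(species Z) ≈ 0.4266
After 'absent': normaliser = 0.15·0.0499 + 0.45·0.5235 + 0.55·0.4266; P(species X) ≈ 0.0157, P(species Y) ≈ 0.4932, P(species Z) ≈ 0.4911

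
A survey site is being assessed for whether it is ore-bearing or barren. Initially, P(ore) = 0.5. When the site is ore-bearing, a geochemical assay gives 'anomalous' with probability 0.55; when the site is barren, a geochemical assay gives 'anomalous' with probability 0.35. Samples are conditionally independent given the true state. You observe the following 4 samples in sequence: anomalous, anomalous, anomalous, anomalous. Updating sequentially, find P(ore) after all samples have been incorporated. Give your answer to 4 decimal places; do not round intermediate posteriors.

0.8591

After 'anomalous': P(ore) = 0.55·0.5000 / (0.55·0.5000 + 0.35·0.5000) ≈ 0.6111
After 'anomalous': P(ore) = 0.55·0.6111 / (0.55·0.6111 + 0.35·0.3889) ≈ 0.7118
After 'anomalous': P(ore) = 0.55·0.7118 / (0.55·0.7118 + 0.35·0.2882) ≈ 0.7951
After 'anomalous': P(ore) = 0.55·0.7951 / (0.55·0.7951 + 0.35·0.2049) ≈ 0.8591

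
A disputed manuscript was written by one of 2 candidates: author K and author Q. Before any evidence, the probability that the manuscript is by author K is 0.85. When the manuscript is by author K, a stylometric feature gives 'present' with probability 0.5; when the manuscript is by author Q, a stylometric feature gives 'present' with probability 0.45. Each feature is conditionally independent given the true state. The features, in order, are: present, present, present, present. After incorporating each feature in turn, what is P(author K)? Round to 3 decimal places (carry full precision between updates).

0.896

After 'present': P(author K) = 0.5·0.8500 / (0.5·0.8500 + 0.45·0.1500) ≈ 0.8629
After 'present': P(author K) = 0.5·0.8629 / (0.5·0.8629 + 0.45·0.1371) ≈ 0.8749
After 'present': P(author K) = 0.5·0.8749 / (0.5·0.8749 + 0.45·0.1251) ≈ 0.8860
After 'present': P(author K) = 0.5·0.8860 / (0.5·0.8860 + 0.45·0.1140) ≈ 0.8962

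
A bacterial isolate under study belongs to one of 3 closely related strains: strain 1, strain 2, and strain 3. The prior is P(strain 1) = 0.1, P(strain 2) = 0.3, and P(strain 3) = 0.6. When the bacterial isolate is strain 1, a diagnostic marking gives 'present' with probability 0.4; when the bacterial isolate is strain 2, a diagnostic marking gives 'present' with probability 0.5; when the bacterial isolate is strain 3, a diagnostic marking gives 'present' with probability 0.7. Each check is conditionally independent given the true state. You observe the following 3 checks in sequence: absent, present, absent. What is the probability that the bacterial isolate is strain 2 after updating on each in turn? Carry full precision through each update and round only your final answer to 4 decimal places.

0.4181

After 'absent': normaliser = 0.6·0.1000 + 0.5·0.3000 + 0.3·0.6000; P(strain 1) ≈ 0.1538, P(strain 2) ≈ 0.3846, P(strain 3) ≈ 0.4615
After 'present': normaliser = 0.4·0.1538 + 0.5·0.3846 + 0.7·0.4615; P(strain 1) ≈ 0.1067, P(strain 2) ≈ 0.3333, P(strain 3) ≈ 0.5600
After 'absent': normaliser = 0.6·0.1067 + 0.5·0.3333 + 0.3·0.5600; P(strain 1) ≈ 0.1605, P(strain 2) ≈ 0.4181, P(strain 3) ≈ 0.4214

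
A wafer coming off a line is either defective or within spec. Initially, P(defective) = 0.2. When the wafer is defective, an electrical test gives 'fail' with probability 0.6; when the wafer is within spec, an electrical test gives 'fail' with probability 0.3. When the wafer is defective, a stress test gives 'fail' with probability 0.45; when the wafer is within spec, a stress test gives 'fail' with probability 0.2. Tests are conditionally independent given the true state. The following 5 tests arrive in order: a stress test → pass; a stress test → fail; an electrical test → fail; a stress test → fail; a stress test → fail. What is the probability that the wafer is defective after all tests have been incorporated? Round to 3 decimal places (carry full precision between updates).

0.797

After a stress test='pass': P(defective) = 0.55·0.2000 / (0.55·0.2000 + 0.8·0.8000) ≈ 0.1467
After a stress test='fail': P(defective) = 0.45·0.1467 / (0.45·0.1467 + 0.2·0.8533) ≈ 0.2789
After an electrical test='fail': P(defective) = 0.6·0.2789 / (0.6·0.2789 + 0.3·0.7211) ≈ 0.4361
After a stress test='fail': P(defective) = 0.45·0.4361 / (0.45·0.4361 + 0.2·0.5639) ≈ 0.6351
After a stress test='fail': P(defective) = 0.45·0.6351 / (0.45·0.6351 + 0.2·0.3649) ≈ 0.7966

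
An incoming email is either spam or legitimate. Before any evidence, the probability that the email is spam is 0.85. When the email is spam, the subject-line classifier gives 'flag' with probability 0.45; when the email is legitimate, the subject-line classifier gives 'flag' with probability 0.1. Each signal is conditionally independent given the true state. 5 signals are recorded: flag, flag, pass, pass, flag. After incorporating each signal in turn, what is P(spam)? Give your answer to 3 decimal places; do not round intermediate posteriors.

After 'flag': P(spam) = 0.45·0.8500 / (0.45·0.8500 + 0.1·0.1500) ≈ 0.9623
After 'flag': P(spam) = 0.45·0.9623 / (0.45·0.9623 + 0.1·0.0377) ≈ 0.9914
After 'pass': P(spam) = 0.55·0.9914 / (0.55·0.9914 + 0.9·0.0086) ≈ 0.9859
After 'pass': P(spam) = 0.55·0.9859 / (0.55·0.9859 + 0.9·0.0141) ≈ 0.9772
After 'flag': P(spam) = 0.45·0.9772 / (0.45·0.9772 + 0.1·0.0228) ≈ 0.9948

0.995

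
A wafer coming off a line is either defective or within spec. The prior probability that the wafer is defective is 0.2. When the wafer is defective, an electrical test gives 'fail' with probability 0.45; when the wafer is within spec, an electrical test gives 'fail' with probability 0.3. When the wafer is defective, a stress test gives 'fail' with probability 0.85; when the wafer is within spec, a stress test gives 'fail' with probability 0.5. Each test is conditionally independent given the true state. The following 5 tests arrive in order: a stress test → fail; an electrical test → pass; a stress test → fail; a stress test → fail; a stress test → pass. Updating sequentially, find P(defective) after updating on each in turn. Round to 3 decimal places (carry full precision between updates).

0.225

After a stress test='fail': P(defective) = 0.85·0.2000 / (0.85·0.2000 + 0.5·0.8000) ≈ 0.2982
After an electrical test='pass': P(defective) = 0.55·0.2982 / (0.55·0.2982 + 0.7·0.7018) ≈ 0.2503
After a stress test='fail': P(defective) = 0.85·0.2503 / (0.85·0.2503 + 0.5·0.7497) ≈ 0.3621
After a stress test='fail': P(defective) = 0.85·0.3621 / (0.85·0.3621 + 0.5·0.6379) ≈ 0.4911
After a stress test='pass': P(defective) = 0.15·0.4911 / (0.15·0.4911 + 0.5·0.5089) ≈ 0.2245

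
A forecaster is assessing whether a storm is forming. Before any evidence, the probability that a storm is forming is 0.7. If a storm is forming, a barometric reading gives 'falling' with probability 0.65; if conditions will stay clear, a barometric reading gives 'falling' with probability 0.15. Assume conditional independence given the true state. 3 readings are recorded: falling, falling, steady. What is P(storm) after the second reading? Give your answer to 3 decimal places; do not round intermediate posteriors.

Apply Bayes' rule sequentially, carrying P(storm) forward.
After 'falling': P(storm) = 0.65·0.7000 / (0.65·0.7000 + 0.15·0.3000) ≈ 0.9100
After 'falling': P(storm) = 0.65·0.9100 / (0.65·0.9100 + 0.15·0.0900) ≈ 0.9777

0.978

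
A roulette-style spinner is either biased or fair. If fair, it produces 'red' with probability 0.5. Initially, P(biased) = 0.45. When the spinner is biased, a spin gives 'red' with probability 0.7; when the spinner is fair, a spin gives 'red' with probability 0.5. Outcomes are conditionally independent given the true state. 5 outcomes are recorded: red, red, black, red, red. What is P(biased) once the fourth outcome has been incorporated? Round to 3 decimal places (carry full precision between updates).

After 'red': P(biased) = 0.7·0.4500 / (0.7·0.4500 + 0.5·0.5500) ≈ 0.5339
After 'red': P(biased) = 0.7·0.5339 / (0.7·0.5339 + 0.5·0.4661) ≈ 0.6159
After 'black': P(biased) = 0.3·0.6159 / (0.3·0.6159 + 0.5·0.3841) ≈ 0.4904
After 'red': P(biased) = 0.7·0.4904 / (0.7·0.4904 + 0.5·0.5096) ≈ 0.5739

0.574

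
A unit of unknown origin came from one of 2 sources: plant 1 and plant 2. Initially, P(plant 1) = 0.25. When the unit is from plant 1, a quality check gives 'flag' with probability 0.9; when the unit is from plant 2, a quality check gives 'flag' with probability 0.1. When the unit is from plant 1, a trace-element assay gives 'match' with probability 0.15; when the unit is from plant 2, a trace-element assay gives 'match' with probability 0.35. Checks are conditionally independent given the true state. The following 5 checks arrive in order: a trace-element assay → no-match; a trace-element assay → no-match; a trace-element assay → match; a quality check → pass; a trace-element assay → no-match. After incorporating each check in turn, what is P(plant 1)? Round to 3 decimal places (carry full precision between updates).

After a trace-element assay='no-match': P(plant 1) = 0.85·0.2500 / (0.85·0.2500 + 0.65·0.7500) ≈ 0.3036
After a trace-element assay='no-match': P(plant 1) = 0.85·0.3036 / (0.85·0.3036 + 0.65·0.6964) ≈ 0.3631
After a trace-element assay='match': P(plant 1) = 0.15·0.3631 / (0.15·0.3631 + 0.35·0.6369) ≈ 0.1963
After a quality check='pass': P(plant 1) = 0.1·0.1963 / (0.1·0.1963 + 0.9·0.8037) ≈ 0.0264
After a trace-element assay='no-match': P(plant 1) = 0.85·0.0264 / (0.85·0.0264 + 0.65·0.9736) ≈ 0.0343

0.034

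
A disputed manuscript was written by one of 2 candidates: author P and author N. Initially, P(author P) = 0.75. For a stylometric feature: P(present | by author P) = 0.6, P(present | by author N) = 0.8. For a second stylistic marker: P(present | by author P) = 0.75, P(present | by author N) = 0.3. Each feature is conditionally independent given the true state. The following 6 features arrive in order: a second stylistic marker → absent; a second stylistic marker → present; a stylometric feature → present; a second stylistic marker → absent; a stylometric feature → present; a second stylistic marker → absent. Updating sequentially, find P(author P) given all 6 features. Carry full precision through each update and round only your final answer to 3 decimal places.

After a second stylistic marker='absent': P(author P) = 0.25·0.7500 / (0.25·0.7500 + 0.7·0.2500) ≈ 0.5172
After a second stylistic marker='present': P(author P) = 0.75·0.5172 / (0.75·0.5172 + 0.3·0.4828) ≈ 0.7282
After a stylometric feature='present': P(author P) = 0.6·0.7282 / (0.6·0.7282 + 0.8·0.2718) ≈ 0.6677
After a second stylistic marker='absent': P(author P) = 0.25·0.6677 / (0.25·0.6677 + 0.7·0.3323) ≈ 0.4177
After a stylometric feature='present': P(author P) = 0.6·0.4177 / (0.6·0.4177 + 0.8·0.5823) ≈ 0.3498
After a second stylistic marker='absent': P(author P) = 0.25·0.3498 / (0.25·0.3498 + 0.7·0.6502) ≈ 0.1612

0.161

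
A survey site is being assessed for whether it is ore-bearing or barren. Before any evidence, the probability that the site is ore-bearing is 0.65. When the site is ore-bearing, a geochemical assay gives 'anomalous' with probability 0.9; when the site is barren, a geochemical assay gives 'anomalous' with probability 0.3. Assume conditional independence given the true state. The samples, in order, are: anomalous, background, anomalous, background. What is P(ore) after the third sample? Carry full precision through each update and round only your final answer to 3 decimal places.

After 'anomalous': P(ore) = 0.9·0.6500 / (0.9·0.6500 + 0.3·0.3500) ≈ 0.8478
After 'background': P(ore) = 0.1·0.8478 / (0.1·0.8478 + 0.7·0.1522) ≈ 0.4432
After 'anomalous': P(ore) = 0.9·0.4432 / (0.9·0.4432 + 0.3·0.5568) ≈ 0.7048

0.705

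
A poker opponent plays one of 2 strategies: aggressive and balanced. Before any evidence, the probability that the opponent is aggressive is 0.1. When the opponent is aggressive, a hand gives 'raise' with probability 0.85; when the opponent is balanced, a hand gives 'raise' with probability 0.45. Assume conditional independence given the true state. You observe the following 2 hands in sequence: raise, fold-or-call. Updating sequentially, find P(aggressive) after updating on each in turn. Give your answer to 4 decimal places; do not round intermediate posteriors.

After 'raise': P(aggressive) = 0.85·0.1000 / (0.85·0.1000 + 0.45·0.9000) ≈ 0.1735
After 'fold-or-call': P(aggressive) = 0.15·0.1735 / (0.15·0.1735 + 0.55·0.8265) ≈ 0.0541

0.0541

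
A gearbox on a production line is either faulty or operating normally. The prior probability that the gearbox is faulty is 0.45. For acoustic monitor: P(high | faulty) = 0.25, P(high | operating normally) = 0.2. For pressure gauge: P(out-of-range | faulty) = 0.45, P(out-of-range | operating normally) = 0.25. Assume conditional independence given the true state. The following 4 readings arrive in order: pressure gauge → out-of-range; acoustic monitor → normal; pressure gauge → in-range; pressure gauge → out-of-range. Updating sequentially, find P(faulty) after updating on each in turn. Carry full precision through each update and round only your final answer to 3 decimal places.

After pressure gauge='out-of-range': P(faulty) = 0.45·0.4500 / (0.45·0.4500 + 0.25·0.5500) ≈ 0.5956
After acoustic monitor='normal': P(faulty) = 0.75·0.5956 / (0.75·0.5956 + 0.8·0.4044) ≈ 0.5800
After pressure gauge='in-range': P(faulty) = 0.55·0.5800 / (0.55·0.5800 + 0.75·0.4200) ≈ 0.5031
After pressure gauge='out-of-range': P(faulty) = 0.45·0.5031 / (0.45·0.5031 + 0.25·0.4969) ≈ 0.6457

0.646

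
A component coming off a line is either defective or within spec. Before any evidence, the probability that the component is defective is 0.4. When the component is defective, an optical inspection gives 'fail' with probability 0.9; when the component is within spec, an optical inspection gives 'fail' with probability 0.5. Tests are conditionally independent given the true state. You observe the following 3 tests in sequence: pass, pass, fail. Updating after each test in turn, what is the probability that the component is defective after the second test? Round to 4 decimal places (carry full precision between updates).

After 'pass': P(defective) = 0.1·0.4000 / (0.1·0.4000 + 0.5·0.6000) ≈ 0.1176
After 'pass': P(defective) = 0.1·0.1176 / (0.1·0.1176 + 0.5·0.8824) ≈ 0.0260

0.0260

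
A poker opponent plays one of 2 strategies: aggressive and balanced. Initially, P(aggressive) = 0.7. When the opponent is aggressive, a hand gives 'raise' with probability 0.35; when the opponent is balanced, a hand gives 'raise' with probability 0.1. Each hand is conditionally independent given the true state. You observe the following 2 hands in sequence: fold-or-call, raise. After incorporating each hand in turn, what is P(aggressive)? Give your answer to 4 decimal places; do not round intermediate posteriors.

0.8550

After 'fold-or-call': P(aggressive) = 0.65·0.7000 / (0.65·0.7000 + 0.9·0.3000) ≈ 0.6276
After 'raise': P(aggressive) = 0.35·0.6276 / (0.35·0.6276 + 0.1·0.3724) ≈ 0.8550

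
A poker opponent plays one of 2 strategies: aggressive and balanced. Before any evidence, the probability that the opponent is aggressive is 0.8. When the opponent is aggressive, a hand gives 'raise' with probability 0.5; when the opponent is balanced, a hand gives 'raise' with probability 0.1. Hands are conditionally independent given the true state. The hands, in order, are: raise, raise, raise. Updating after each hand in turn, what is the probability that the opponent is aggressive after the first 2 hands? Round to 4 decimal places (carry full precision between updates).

After 'raise': P(aggressive) = 0.5·0.8000 / (0.5·0.8000 + 0.1·0.2000) ≈ 0.9524
After 'raise': P(aggressive) = 0.5·0.9524 / (0.5·0.9524 + 0.1·0.0476) ≈ 0.9901

0.9901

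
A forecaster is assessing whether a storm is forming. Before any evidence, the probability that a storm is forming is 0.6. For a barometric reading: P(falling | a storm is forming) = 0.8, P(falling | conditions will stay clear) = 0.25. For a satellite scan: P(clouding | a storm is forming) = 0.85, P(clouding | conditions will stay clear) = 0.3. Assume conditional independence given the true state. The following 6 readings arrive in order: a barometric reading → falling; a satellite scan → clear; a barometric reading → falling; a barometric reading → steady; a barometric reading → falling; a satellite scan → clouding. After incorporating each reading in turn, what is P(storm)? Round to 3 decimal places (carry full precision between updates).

0.888

After a barometric reading='falling': P(storm) = 0.8·0.6000 / (0.8·0.6000 + 0.25·0.4000) ≈ 0.8276
After a satellite scan='clear': P(storm) = 0.15·0.8276 / (0.15·0.8276 + 0.7·0.1724) ≈ 0.5070
After a barometric reading='falling': P(storm) = 0.8·0.5070 / (0.8·0.5070 + 0.25·0.4930) ≈ 0.7670
After a barometric reading='steady': P(storm) = 0.2·0.7670 / (0.2·0.7670 + 0.75·0.2330) ≈ 0.4674
After a barometric reading='falling': P(storm) = 0.8·0.4674 / (0.8·0.4674 + 0.25·0.5326) ≈ 0.7374
After a satellite scan='clouding': P(storm) = 0.85·0.7374 / (0.85·0.7374 + 0.3·0.2626) ≈ 0.8884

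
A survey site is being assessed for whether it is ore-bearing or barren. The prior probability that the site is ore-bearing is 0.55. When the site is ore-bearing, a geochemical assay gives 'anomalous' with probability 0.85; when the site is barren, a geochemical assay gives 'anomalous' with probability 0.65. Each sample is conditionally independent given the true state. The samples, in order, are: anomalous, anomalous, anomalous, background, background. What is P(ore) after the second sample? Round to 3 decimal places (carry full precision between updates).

After 'anomalous': P(ore) = 0.85·0.5500 / (0.85·0.5500 + 0.65·0.4500) ≈ 0.6151
After 'anomalous': P(ore) = 0.85·0.6151 / (0.85·0.6151 + 0.65·0.3849) ≈ 0.6764

0.676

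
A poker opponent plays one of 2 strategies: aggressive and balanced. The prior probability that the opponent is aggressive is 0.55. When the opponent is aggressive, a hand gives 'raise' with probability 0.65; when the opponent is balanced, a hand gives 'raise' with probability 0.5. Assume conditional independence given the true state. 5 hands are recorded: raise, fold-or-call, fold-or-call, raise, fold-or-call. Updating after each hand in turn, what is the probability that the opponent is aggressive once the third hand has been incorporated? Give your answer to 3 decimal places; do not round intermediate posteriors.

0.438

Each posterior becomes the prior for the next update.
After 'raise': P(aggressive) = 0.65·0.5500 / (0.65·0.5500 + 0.5·0.4500) ≈ 0.6137
After 'fold-or-call': P(aggressive) = 0.35·0.6137 / (0.35·0.6137 + 0.5·0.3863) ≈ 0.5266
After 'fold-or-call': P(aggressive) = 0.35·0.5266 / (0.35·0.5266 + 0.5·0.4734) ≈ 0.4377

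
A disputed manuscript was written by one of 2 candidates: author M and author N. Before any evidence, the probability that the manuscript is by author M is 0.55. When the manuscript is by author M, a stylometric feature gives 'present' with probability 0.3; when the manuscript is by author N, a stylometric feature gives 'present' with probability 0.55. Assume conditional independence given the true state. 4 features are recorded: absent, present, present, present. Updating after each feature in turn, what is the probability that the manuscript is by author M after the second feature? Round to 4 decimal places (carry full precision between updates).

0.5091

Apply Bayes' rule sequentially, carrying P(author M) forward.
After 'absent': P(author M) = 0.7·0.5500 / (0.7·0.5500 + 0.45·0.4500) ≈ 0.6553
After 'present': P(author M) = 0.3·0.6553 / (0.3·0.6553 + 0.55·0.3447) ≈ 0.5091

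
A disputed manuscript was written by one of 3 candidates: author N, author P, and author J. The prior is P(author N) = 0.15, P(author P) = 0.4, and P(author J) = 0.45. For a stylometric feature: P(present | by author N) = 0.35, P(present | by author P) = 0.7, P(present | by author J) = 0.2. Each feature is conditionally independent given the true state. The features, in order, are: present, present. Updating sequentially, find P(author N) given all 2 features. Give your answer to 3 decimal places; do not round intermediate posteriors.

After 'present': normaliser = 0.35·0.1500 + 0.7·0.4000 + 0.2·0.4500; P(author N) ≈ 0.1243, P(author P) ≈ 0.6627, P(author J) ≈ 0.2130
After 'present': normaliser = 0.35·0.1243 + 0.7·0.6627 + 0.2·0.2130; P(author N) ≈ 0.0791, P(author P) ≈ 0.8435, P(author J) ≈ 0.0775

0.079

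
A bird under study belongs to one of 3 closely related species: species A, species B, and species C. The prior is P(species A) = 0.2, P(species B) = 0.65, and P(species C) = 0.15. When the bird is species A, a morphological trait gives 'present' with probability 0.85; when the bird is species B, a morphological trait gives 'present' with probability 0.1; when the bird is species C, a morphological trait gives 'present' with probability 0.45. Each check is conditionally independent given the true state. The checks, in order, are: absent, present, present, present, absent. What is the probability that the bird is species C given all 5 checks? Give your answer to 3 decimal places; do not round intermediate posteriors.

After 'absent': normaliser = 0.15·0.2000 + 0.9·0.6500 + 0.55·0.1500; P(species A) ≈ 0.0430, P(species B) ≈ 0.8387, P(species C) ≈ 0.1183
After 'present': normaliser = 0.85·0.0430 + 0.1·0.8387 + 0.45·0.1183; P(species A) ≈ 0.2105, P(species B) ≈ 0.4830, P(species C) ≈ 0.3065
After 'present': normaliser = 0.85·0.2105 + 0.1·0.4830 + 0.45·0.3065; P(species A) ≈ 0.4900, P(species B) ≈ 0.1323, P(species C) ≈ 0.3777
After 'present': normaliser = 0.85·0.4900 + 0.1·0.1323 + 0.45·0.3777; P(species A) ≈ 0.6945, P(species B) ≈ 0.0221, P(species C) ≈ 0.2834
After 'absent': normaliser = 0.15·0.6945 + 0.9·0.0221 + 0.55·0.2834; P(species A) ≈ 0.3722, P(species B) ≈ 0.0709, P(species C) ≈ 0.5569

0.557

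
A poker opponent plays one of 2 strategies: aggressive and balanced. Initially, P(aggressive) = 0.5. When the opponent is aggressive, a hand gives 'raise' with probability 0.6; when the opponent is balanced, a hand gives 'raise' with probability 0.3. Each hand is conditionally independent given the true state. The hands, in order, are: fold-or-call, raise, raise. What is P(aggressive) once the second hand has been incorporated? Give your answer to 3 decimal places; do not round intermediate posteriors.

0.533

After 'fold-or-call': P(aggressive) = 0.4·0.5000 / (0.4·0.5000 + 0.7·0.5000) ≈ 0.3636
After 'raise': P(aggressive) = 0.6·0.3636 / (0.6·0.3636 + 0.3·0.6364) ≈ 0.5333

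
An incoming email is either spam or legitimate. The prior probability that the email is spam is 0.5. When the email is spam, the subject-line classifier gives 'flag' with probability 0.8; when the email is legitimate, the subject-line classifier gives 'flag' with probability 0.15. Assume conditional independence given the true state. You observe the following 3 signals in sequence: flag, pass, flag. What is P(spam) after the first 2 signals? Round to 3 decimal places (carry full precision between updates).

After 'flag': P(spam) = 0.8·0.5000 / (0.8·0.5000 + 0.15·0.5000) ≈ 0.8421
After 'pass': P(spam) = 0.2·0.8421 / (0.2·0.8421 + 0.85·0.1579) ≈ 0.5565

0.557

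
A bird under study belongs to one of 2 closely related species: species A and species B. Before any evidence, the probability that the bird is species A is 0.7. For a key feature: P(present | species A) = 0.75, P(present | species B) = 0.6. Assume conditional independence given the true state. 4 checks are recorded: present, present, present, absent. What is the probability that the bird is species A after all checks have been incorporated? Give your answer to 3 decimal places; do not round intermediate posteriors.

After 'present': P(species A) = 0.75·0.7000 / (0.75·0.7000 + 0.6·0.3000) ≈ 0.7447
After 'present': P(species A) = 0.75·0.7447 / (0.75·0.7447 + 0.6·0.2553) ≈ 0.7848
After 'present': P(species A) = 0.75·0.7848 / (0.75·0.7848 + 0.6·0.2152) ≈ 0.8201
After 'absent': P(species A) = 0.25·0.8201 / (0.25·0.8201 + 0.4·0.1799) ≈ 0.7401

0.740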